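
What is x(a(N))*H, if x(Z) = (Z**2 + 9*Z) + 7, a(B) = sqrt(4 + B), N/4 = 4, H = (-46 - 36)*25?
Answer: -55350 - 36900*sqrt(5) ≈ -1.3786e+5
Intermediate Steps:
H = -2050 (H = -82*25 = -2050)
N = 16 (N = 4*4 = 16)
x(Z) = 7 + Z**2 + 9*Z
x(a(N))*H = (7 + (sqrt(4 + 16))**2 + 9*sqrt(4 + 16))*(-2050) = (7 + (sqrt(20))**2 + 9*sqrt(20))*(-2050) = (7 + (2*sqrt(5))**2 + 9*(2*sqrt(5)))*(-2050) = (7 + 20 + 18*sqrt(5))*(-2050) = (27 + 18*sqrt(5))*(-2050) = -55350 - 36900*sqrt(5)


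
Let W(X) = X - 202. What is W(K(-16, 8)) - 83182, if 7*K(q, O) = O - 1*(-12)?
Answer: -583668/7 ≈ -83381.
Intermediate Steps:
K(q, O) = 12/7 + O/7 (K(q, O) = (O - 1*(-12))/7 = (O + 12)/7 = (12 + O)/7 = 12/7 + O/7)
W(X) = -202 + X
W(K(-16, 8)) - 83182 = (-202 + (12/7 + (1/7)*8)) - 83182 = (-202 + (12/7 + 8/7)) - 83182 = (-202 + 20/7) - 83182 = -1394/7 - 83182 = -583668/7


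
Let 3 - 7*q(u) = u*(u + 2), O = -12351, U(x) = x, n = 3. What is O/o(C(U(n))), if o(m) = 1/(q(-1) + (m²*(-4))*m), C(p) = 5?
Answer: 43179096/7 ≈ 6.1684e+6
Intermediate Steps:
q(u) = 3/7 - u*(2 + u)/7 (q(u) = 3/7 - u*(u + 2)/7 = 3/7 - u*(2 + u)/7)
o(m) = 1/(4/7 - 4*m³) (o(m) = 1/((3/7 - 2/7*(-1) - ⅐*(-1)²) + (m²*(-4))*m) = 1/((3/7 + 2/7 - ⅐*1) + (-4*m²)*m) = 1/((3/7 + 2/7 - ⅐) - 4*m³) = 1/(4/7 - 4*m³))
O/o(C(U(n))) = -12351/((-7/(-4 + 28*5³))) = -12351/((-7/(-4 + 28*125))) = -12351/((-7/(-4 + 3500))) = -12351/((-7/3496)) = -12351/((-7*1/3496)) = -12351/(-7/3496) = -12351*(-3496/7) = 43179096/7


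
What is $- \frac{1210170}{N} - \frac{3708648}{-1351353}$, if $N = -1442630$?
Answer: $\frac{232852457475}{64983412613} \approx 3.5833$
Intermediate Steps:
$- \frac{1210170}{N} - \frac{3708648}{-1351353} = - \frac{1210170}{-1442630} - \frac{3708648}{-1351353} = \left(-1210170\right) \left(- \frac{1}{1442630}\right) - - \frac{1236216}{450451} = \frac{121017}{144263} + \frac{1236216}{450451} = \frac{232852457475}{64983412613}$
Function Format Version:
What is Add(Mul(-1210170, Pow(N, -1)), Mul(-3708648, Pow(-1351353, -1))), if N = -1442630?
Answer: Rational(232852457475, 64983412613) ≈ 3.5833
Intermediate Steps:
Add(Mul(-1210170, Pow(N, -1)), Mul(-3708648, Pow(-1351353, -1))) = Add(Mul(-1210170, Pow(-1442630, -1)), Mul(-3708648, Pow(-1351353, -1))) = Add(Mul(-1210170, Rational(-1, 1442630)), Mul(-3708648, Rational(-1, 1351353))) = Add(Rational(121017, 144263), Rational(1236216, 450451)) = Rational(232852457475, 64983412613)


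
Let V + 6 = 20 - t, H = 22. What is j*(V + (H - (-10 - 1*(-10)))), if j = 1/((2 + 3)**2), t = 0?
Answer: 36/25 ≈ 1.4400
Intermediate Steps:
V = 14 (V = -6 + (20 - 1*0) = -6 + (20 + 0) = -6 + 20 = 14)
j = 1/25 (j = 1/(5**2) = 1/25 ≈ 0.040000)
j*(V + (H - (-10 - 1*(-10)))) = (14 + (22 - (-10 - 1*(-10))))/25 = (14 + (22 - (-10 + 10)))/25 = (14 + (22 - 1*0))/25 = (14 + (22 + 0))/25 = (14 + 22)/25 = (1/25)*36 = 36/25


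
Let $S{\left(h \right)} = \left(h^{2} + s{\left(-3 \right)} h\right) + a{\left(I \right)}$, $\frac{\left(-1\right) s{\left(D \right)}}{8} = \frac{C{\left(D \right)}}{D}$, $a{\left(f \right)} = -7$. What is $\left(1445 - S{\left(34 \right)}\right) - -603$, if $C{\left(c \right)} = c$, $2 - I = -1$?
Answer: $1171$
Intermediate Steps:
$I = 3$ ($I = 2 - -1 = 2 + 1 = 3$)
$s{\left(D \right)} = -8$ ($s{\left(D \right)} = - 8 \frac{D}{D} = \left(-8\right) 1 = -8$)
$S{\left(h \right)} = -7 + h^{2} - 8 h$ ($S{\left(h \right)} = \left(h^{2} - 8 h\right) - 7 = -7 + h^{2} - 8 h$)
$\left(1445 - S{\left(34 \right)}\right) - -603 = \left(1445 - \left(-7 + 34^{2} - 272\right)\right) - -603 = \left(1445 - \left(-7 + 1156 - 272\right)\right) + 603 = \left(1445 - 877\right) + 603 = 568 + 603 = 1171$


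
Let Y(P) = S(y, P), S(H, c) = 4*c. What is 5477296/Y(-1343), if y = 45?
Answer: -1369324/1343 ≈ -1019.6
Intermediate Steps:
Y(P) = 4*P
5477296/Y(-1343) = 5477296/((4*(-1343))) = 5477296/(-5372) = 5477296*(-1/5372) = -1369324/1343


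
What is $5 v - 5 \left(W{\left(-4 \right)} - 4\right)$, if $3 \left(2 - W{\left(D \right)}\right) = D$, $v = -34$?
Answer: $- \frac{500}{3} \approx -166.67$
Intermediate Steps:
$W{\left(D \right)} = 2 - \frac{D}{3}$
$5 v - 5 \left(W{\left(-4 \right)} - 4\right) = 5 \left(-34\right) - 5 \left(\left(2 - - \frac{4}{3}\right) - 4\right) = -170 - 5 \left(\left(2 + \frac{4}{3}\right) - 4\right) = -170 - 5 \left(\frac{10}{3} - 4\right) = -170 - - \frac{10}{3} = -170 + \frac{10}{3} = - \frac{500}{3}$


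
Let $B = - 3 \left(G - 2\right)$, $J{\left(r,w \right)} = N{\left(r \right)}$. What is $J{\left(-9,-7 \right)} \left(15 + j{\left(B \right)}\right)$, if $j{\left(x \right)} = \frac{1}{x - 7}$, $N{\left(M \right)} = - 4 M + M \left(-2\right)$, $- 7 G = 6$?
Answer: $\frac{9288}{11} \approx 844.36$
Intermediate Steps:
$G = - \frac{6}{7}$ ($G = \left(- \frac{1}{7}\right) 6 = - \frac{6}{7} \approx -0.85714$)
$N{\left(M \right)} = - 6 M$ ($N{\left(M \right)} = - 4 M - 2 M = - 6 M$)
$J{\left(r,w \right)} = - 6 r$
$B = \frac{60}{7}$ ($B = - 3 \left(- \frac{6}{7} - 2\right) = \left(-3\right) \left(- \frac{20}{7}\right) = \frac{60}{7} \approx 8.5714$)
$j{\left(x \right)} = \frac{1}{-7 + x}$
$J{\left(-9,-7 \right)} \left(15 + j{\left(B \right)}\right) = \left(-6\right) \left(-9\right) \left(15 + \frac{1}{-7 + \frac{60}{7}}\right) = 54 \left(15 + \frac{1}{\frac{11}{7}}\right) = 54 \left(15 + \frac{7}{11}\right) = 54 \cdot \frac{172}{11} = \frac{9288}{11}$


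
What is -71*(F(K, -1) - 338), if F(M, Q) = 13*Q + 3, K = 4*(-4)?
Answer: 24708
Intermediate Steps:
K = -16
F(M, Q) = 3 + 13*Q
-71*(F(K, -1) - 338) = -71*((3 + 13*(-1)) - 338) = -71*((3 - 13) - 338) = -71*(-10 - 338) = -71*(-348) = 24708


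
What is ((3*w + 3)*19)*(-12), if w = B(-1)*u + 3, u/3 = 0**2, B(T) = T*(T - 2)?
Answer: -2736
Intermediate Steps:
B(T) = T*(-2 + T)
u = 0 (u = 3*0**2 = 3*0 = 0)
w = 3 (w = -(-2 - 1)*0 + 3 = -1*(-3)*0 + 3 = 3*0 + 3 = 0 + 3 = 3)
((3*w + 3)*19)*(-12) = ((3*3 + 3)*19)*(-12) = ((9 + 3)*19)*(-12) = (12*19)*(-12) = 228*(-12) = -2736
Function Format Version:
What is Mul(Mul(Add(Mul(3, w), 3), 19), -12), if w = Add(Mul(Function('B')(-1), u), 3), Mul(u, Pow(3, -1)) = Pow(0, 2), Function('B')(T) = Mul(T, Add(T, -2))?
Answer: -2736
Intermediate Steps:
Function('B')(T) = Mul(T, Add(-2, T))
u = 0 (u = Mul(3, Pow(0, 2)) = Mul(3, 0) = 0)
w = 3 (w = Add(Mul(Mul(-1, Add(-2, -1)), 0), 3) = Add(Mul(Mul(-1, -3), 0), 3) = Add(Mul(3, 0), 3) = Add(0, 3) = 3)
Mul(Mul(Add(Mul(3, w), 3), 19), -12) = Mul(Mul(Add(Mul(3, 3), 3), 19), -12) = Mul(Mul(Add(9, 3), 19), -12) = Mul(Mul(12, 19), -12) = Mul(228, -12) = -2736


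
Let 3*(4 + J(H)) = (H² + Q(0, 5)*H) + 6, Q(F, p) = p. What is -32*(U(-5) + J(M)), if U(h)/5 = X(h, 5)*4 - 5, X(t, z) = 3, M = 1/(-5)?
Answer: -26144/25 ≈ -1045.8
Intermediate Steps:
M = -⅕ ≈ -0.20000
J(H) = -2 + H²/3 + 5*H/3 (J(H) = -4 + ((H² + 5*H) + 6)/3 = -4 + (6 + H² + 5*H)/3 = -4 + (2 + H²/3 + 5*H/3) = -2 + H²/3 + 5*H/3)
U(h) = 35 (U(h) = 5*(3*4 - 5) = 5*(12 - 5) = 5*7 = 35)
-32*(U(-5) + J(M)) = -32*(35 + (-2 + (-⅕)²/3 + (5/3)*(-⅕))) = -32*(35 + (-2 + (⅓)*(1/25) - ⅓)) = -32*(35 + (-2 + 1/75 - ⅓)) = -32*(35 - 58/25) = -32*817/25 = -26144/25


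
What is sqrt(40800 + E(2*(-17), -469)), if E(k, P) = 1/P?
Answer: sqrt(8974408331)/469 ≈ 201.99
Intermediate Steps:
sqrt(40800 + E(2*(-17), -469)) = sqrt(40800 + 1/(-469)) = sqrt(40800 - 1/469) = sqrt(19135199/469) = sqrt(8974408331)/469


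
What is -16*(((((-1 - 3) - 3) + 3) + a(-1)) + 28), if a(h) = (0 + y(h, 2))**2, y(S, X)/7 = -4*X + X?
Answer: -28608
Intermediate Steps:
y(S, X) = -21*X (y(S, X) = 7*(-4*X + X) = 7*(-3*X) = -21*X)
a(h) = 1764 (a(h) = (0 - 21*2)**2 = (0 - 42)**2 = (-42)**2 = 1764)
-16*(((((-1 - 3) - 3) + 3) + a(-1)) + 28) = -16*(((((-1 - 3) - 3) + 3) + 1764) + 28) = -16*((((-4 - 3) + 3) + 1764) + 28) = -16*(((-7 + 3) + 1764) + 28) = -16*((-4 + 1764) + 28) = -16*(1760 + 28) = -16*1788 = -28608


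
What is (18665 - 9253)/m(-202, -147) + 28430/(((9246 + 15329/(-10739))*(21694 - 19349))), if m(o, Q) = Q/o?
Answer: 1806594874735822/139683393255 ≈ 12934.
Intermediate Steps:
(18665 - 9253)/m(-202, -147) + 28430/(((9246 + 15329/(-10739))*(21694 - 19349))) = (18665 - 9253)/((-147/(-202))) + 28430/(((9246 + 15329/(-10739))*(21694 - 19349))) = 9412/((-147*(-1/202))) + 28430/(((9246 + 15329*(-1/10739))*2345)) = 9412/(147/202) + 28430/(((9246 - 15329/10739)*2345)) = 9412*(202/147) + 28430/(((99277465/10739)*2345)) = 1901224/147 + 28430/(232805655425/10739) = 1901224/147 + 28430*(10739/232805655425) = 1901224/147 + 61061954/46561131085 = 1806594874735822/139683393255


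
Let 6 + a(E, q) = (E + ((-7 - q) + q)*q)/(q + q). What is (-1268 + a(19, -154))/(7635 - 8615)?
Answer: 393489/301840 ≈ 1.3036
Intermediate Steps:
a(E, q) = -6 + (E - 7*q)/(2*q) (a(E, q) = -6 + (E + ((-7 - q) + q)*q)/(q + q) = -6 + (E - 7*q)/((2*q)) = -6 + (E - 7*q)*(1/(2*q)) = -6 + (E - 7*q)/(2*q))
(-1268 + a(19, -154))/(7635 - 8615) = (-1268 + (½)*(19 - 19*(-154))/(-154))/(7635 - 8615) = (-1268 + (½)*(-1/154)*(19 + 2926))/(-980) = (-1268 + (½)*(-1/154)*2945)*(-1/980) = (-1268 - 2945/308)*(-1/980) = -393489/308*(-1/980) = 393489/301840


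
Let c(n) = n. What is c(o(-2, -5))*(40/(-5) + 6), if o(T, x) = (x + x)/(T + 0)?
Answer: -10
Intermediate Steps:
o(T, x) = 2*x/T (o(T, x) = (2*x)/T = 2*x/T)
c(o(-2, -5))*(40/(-5) + 6) = (2*(-5)/(-2))*(40/(-5) + 6) = (2*(-5)*(-½))*(40*(-⅕) + 6) = 5*(-8 + 6) = 5*(-2) = -10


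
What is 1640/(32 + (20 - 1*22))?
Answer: 164/3 ≈ 54.667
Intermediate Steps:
1640/(32 + (20 - 1*22)) = 1640/(32 + (20 - 22)) = 1640/(32 - 2) = 1640/30 = 1640*(1/30) = 164/3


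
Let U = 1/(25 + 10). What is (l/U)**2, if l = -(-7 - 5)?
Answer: 176400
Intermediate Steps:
U = 1/35 ≈ 0.028571
l = 12 (l = -1*(-12) = 12)
(l/U)**2 = (12/(1/35))**2 = (12*35)**2 = 420**2 = 176400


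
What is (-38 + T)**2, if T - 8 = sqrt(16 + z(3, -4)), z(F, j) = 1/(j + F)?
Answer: (30 - sqrt(15))**2 ≈ 682.62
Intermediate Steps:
z(F, j) = 1/(F + j)
T = 8 + sqrt(15) (T = 8 + sqrt(16 + 1/(3 - 4)) = 8 + sqrt(16 + 1/(-1)) = 8 + sqrt(16 - 1) = 8 + sqrt(15) ≈ 11.873)
(-38 + T)**2 = (-38 + (8 + sqrt(15)))**2 = (-30 + sqrt(15))**2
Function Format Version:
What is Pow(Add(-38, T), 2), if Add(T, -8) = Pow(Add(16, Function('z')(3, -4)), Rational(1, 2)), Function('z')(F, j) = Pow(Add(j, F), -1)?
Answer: Pow(Add(30, Mul(-1, Pow(15, Rational(1, 2)))), 2) ≈ 682.62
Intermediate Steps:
Function('z')(F, j) = Pow(Add(F, j), -1)
T = Add(8, Pow(15, Rational(1, 2))) (T = Add(8, Pow(Add(16, Pow(Add(3, -4), -1)), Rational(1, 2))) = Add(8, Pow(Add(16, Pow(-1, -1)), Rational(1, 2))) = Add(8, Pow(Add(16, -1), Rational(1, 2))) = Add(8, Pow(15, Rational(1, 2))) ≈ 11.873)
Pow(Add(-38, T), 2) = Pow(Add(-38, Add(8, Pow(15, Rational(1, 2)))), 2) = Pow(Add(-30, Pow(15, Rational(1, 2))), 2)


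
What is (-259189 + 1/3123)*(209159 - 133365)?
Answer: -61351244563324/3123 ≈ -1.9645e+10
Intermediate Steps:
(-259189 + 1/3123)*(209159 - 133365) = (-259189 + 1/3123)*75794 = -809447246/3123*75794 = -61351244563324/3123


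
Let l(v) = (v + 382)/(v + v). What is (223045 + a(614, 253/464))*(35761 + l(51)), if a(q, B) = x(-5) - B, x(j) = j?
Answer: 4339521056355/544 ≈ 7.9771e+9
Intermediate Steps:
a(q, B) = -5 - B
l(v) = (382 + v)/(2*v) (l(v) = (382 + v)/((2*v)) = (382 + v)*(1/(2*v)) = (382 + v)/(2*v))
(223045 + a(614, 253/464))*(35761 + l(51)) = (223045 + (-5 - 253/464))*(35761 + (½)*(382 + 51)/51) = (223045 + (-5 - 253/464))*(35761 + (½)*(1/51)*433) = (223045 + (-5 - 1*253/464))*(35761 + 433/102) = (223045 + (-5 - 253/464))*(3648055/102) = (223045 - 2573/464)*(3648055/102) = (103490307/464)*(3648055/102) = 4339521056355/544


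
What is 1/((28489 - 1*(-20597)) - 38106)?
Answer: 1/10980 ≈ 9.1075e-5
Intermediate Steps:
1/((28489 - 1*(-20597)) - 38106) = 1/((28489 + 20597) - 38106) = 1/(49086 - 38106) = 1/10980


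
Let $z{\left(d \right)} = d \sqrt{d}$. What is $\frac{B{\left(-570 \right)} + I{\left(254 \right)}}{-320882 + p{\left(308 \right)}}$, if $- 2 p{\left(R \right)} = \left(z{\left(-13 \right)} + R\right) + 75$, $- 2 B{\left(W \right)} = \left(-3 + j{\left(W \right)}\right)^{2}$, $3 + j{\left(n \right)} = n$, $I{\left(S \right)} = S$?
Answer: $\frac{106361376198}{206176385903} + \frac{2153242 i \sqrt{13}}{206176385903} \approx 0.51588 + 3.7655 \cdot 10^{-5} i$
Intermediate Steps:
$z{\left(d \right)} = d^{\frac{3}{2}}$
$j{\left(n \right)} = -3 + n$
$B{\left(W \right)} = - \frac{\left(-6 + W\right)^{2}}{2}$ ($B{\left(W \right)} = - \frac{\left(-3 + \left(-3 + W\right)\right)^{2}}{2} = - \frac{\left(-6 + W\right)^{2}}{2}$)
$p{\left(R \right)} = - \frac{75}{2} - \frac{R}{2} + \frac{13 i \sqrt{13}}{2}$ ($p{\left(R \right)} = - \frac{\left(\left(-13\right)^{\frac{3}{2}} + R\right) + 75}{2} = - \frac{\left(- 13 i \sqrt{13} + R\right) + 75}{2} = - \frac{\left(R - 13 i \sqrt{13}\right) + 75}{2} = - \frac{75 + R - 13 i \sqrt{13}}{2} = - \frac{75}{2} - \frac{R}{2} + \frac{13 i \sqrt{13}}{2}$)
$\frac{B{\left(-570 \right)} + I{\left(254 \right)}}{-320882 + p{\left(308 \right)}} = \frac{- \frac{\left(-6 - 570\right)^{2}}{2} + 254}{-320882 - \left(\frac{383}{2} - \frac{13 i \sqrt{13}}{2}\right)} = \frac{- \frac{\left(-576\right)^{2}}{2} + 254}{-320882 - \left(\frac{383}{2} - \frac{13 i \sqrt{13}}{2}\right)} = \frac{\left(- \frac{1}{2}\right) 331776 + 254}{-320882 - \left(\frac{383}{2} - \frac{13 i \sqrt{13}}{2}\right)} = \frac{-165888 + 254}{- \frac{642147}{2} + \frac{13 i \sqrt{13}}{2}} = - \frac{165634}{- \frac{642147}{2} + \frac{13 i \sqrt{13}}{2}}$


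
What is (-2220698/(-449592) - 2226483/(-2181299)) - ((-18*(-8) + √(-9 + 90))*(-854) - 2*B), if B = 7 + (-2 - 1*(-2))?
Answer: 64079544976198523/490347290004 ≈ 1.3068e+5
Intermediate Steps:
B = 7 (B = 7 + (-2 + 2) = 7 + 0 = 7)
(-2220698/(-449592) - 2226483/(-2181299)) - ((-18*(-8) + √(-9 + 90))*(-854) - 2*B) = (-2220698/(-449592) - 2226483/(-2181299)) - ((-18*(-8) + √(-9 + 90))*(-854) - 2*7) = (-2220698*(-1/449592) - 2226483*(-1/2181299)) - ((144 + √81)*(-854) - 14) = (1110349/224796 + 2226483/2181299) - ((144 + 9)*(-854) - 14) = 2922507635819/490347290004 - (153*(-854) - 14) = 2922507635819/490347290004 - (-130662 - 14) = 2922507635819/490347290004 - 1*(-130676) = 2922507635819/490347290004 + 130676 = 64079544976198523/490347290004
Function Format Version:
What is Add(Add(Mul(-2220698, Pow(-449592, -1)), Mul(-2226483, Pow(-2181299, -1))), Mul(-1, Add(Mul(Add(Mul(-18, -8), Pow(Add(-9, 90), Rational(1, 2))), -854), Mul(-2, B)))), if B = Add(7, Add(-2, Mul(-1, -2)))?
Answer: Rational(64079544976198523, 490347290004) ≈ 1.3068e+5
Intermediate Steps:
B = 7 (B = Add(7, Add(-2, 2)) = Add(7, 0) = 7)
Add(Add(Mul(-2220698, Pow(-449592, -1)), Mul(-2226483, Pow(-2181299, -1))), Mul(-1, Add(Mul(Add(Mul(-18, -8), Pow(Add(-9, 90), Rational(1, 2))), -854), Mul(-2, B)))) = Add(Add(Mul(-2220698, Pow(-449592, -1)), Mul(-2226483, Pow(-2181299, -1))), Mul(-1, Add(Mul(Add(Mul(-18, -8), Pow(Add(-9, 90), Rational(1, 2))), -854), Mul(-2, 7)))) = Add(Add(Mul(-2220698, Rational(-1, 449592)), Mul(-2226483, Rational(-1, 2181299))), Mul(-1, Add(Mul(Add(144, Pow(81, Rational(1, 2))), -854), -14))) = Add(Add(Rational(1110349, 224796), Rational(2226483, 2181299)), Mul(-1, Add(Mul(Add(144, 9), -854), -14))) = Add(Rational(2922507635819, 490347290004), Mul(-1, Add(Mul(153, -854), -14))) = Add(Rational(2922507635819, 490347290004), Mul(-1, Add(-130662, -14))) = Add(Rational(2922507635819, 490347290004), Mul(-1, -130676)) = Add(Rational(2922507635819, 490347290004), 130676) = Rational(64079544976198523, 490347290004)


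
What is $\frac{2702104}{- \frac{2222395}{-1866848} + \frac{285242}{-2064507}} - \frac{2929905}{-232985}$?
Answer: $\frac{485274491010935416816437}{188980963550752253} \approx 2.5678 \cdot 10^{6}$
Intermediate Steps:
$\frac{2702104}{- \frac{2222395}{-1866848} + \frac{285242}{-2064507}} - \frac{2929905}{-232985} = \frac{2702104}{\left(-2222395\right) \left(- \frac{1}{1866848}\right) + 285242 \left(- \frac{1}{2064507}\right)} - - \frac{585981}{46597} = \frac{2702104}{\frac{2222395}{1866848} - \frac{285242}{2064507}} + \frac{585981}{46597} = \frac{2702104}{\frac{4055646577049}{3854120763936}} + \frac{585981}{46597} = 2702104 \cdot \frac{3854120763936}{4055646577049} + \frac{585981}{46597} = \frac{10414235132714521344}{4055646577049} + \frac{585981}{46597} = \frac{485274491010935416816437}{188980963550752253}$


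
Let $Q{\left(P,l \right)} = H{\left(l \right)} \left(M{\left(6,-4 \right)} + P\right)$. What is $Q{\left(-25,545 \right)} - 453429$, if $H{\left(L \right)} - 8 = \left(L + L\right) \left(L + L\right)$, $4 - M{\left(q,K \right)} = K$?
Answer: $-20651265$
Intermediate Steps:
$M{\left(q,K \right)} = 4 - K$
$H{\left(L \right)} = 8 + 4 L^{2}$ ($H{\left(L \right)} = 8 + \left(L + L\right) \left(L + L\right) = 8 + 2 L 2 L = 8 + 4 L^{2}$)
$Q{\left(P,l \right)} = \left(8 + P\right) \left(8 + 4 l^{2}\right)$ ($Q{\left(P,l \right)} = \left(8 + 4 l^{2}\right) \left(\left(4 - -4\right) + P\right) = \left(8 + 4 l^{2}\right) \left(\left(4 + 4\right) + P\right) = \left(8 + 4 l^{2}\right) \left(8 + P\right) = \left(8 + P\right) \left(8 + 4 l^{2}\right)$)
$Q{\left(-25,545 \right)} - 453429 = 4 \left(2 + 545^{2}\right) \left(8 - 25\right) - 453429 = 4 \left(2 + 297025\right) \left(-17\right) - 453429 = 4 \cdot 297027 \left(-17\right) - 453429 = -20197836 - 453429 = -20651265$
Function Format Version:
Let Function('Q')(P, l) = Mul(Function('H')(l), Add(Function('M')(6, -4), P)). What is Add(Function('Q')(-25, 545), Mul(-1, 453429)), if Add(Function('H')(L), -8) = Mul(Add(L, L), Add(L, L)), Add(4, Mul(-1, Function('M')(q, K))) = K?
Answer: -20651265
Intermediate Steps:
Function('M')(q, K) = Add(4, Mul(-1, K))
Function('H')(L) = Add(8, Mul(4, Pow(L, 2))) (Function('H')(L) = Add(8, Mul(Add(L, L), Add(L, L))) = Add(8, Mul(Mul(2, L), Mul(2, L))) = Add(8, Mul(4, Pow(L, 2))))
Function('Q')(P, l) = Mul(Add(8, P), Add(8, Mul(4, Pow(l, 2)))) (Function('Q')(P, l) = Mul(Add(8, Mul(4, Pow(l, 2))), Add(Add(4, Mul(-1, -4)), P)) = Mul(Add(8, Mul(4, Pow(l, 2))), Add(Add(4, 4), P)) = Mul(Add(8, Mul(4, Pow(l, 2))), Add(8, P)) = Mul(Add(8, P), Add(8, Mul(4, Pow(l, 2)))))
Add(Function('Q')(-25, 545), Mul(-1, 453429)) = Add(Mul(4, Add(2, Pow(545, 2)), Add(8, -25)), Mul(-1, 453429)) = Add(Mul(4, Add(2, 297025), -17), -453429) = Add(Mul(4, 297027, -17), -453429) = Add(-20197836, -453429) = -20651265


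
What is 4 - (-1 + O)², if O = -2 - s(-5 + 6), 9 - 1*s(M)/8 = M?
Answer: -4485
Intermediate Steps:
s(M) = 72 - 8*M
O = -66 (O = -2 - (72 - 8*(-5 + 6)) = -2 - (72 - 8*1) = -2 - (72 - 8) = -2 - 1*64 = -2 - 64 = -66)
4 - (-1 + O)² = 4 - (-1 - 66)² = 4 - 1*(-67)² = 4 - 1*4489 = 4 - 4489 = -4485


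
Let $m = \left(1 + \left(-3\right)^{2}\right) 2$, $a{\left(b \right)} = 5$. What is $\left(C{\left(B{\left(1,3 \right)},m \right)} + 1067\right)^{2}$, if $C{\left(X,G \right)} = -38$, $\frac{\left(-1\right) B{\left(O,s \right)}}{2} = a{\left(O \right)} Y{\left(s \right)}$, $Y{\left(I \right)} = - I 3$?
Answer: $1058841$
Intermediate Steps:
$Y{\left(I \right)} = - 3 I$
$B{\left(O,s \right)} = 30 s$ ($B{\left(O,s \right)} = - 2 \cdot 5 \left(- 3 s\right) = - 2 \left(- 15 s\right) = 30 s$)
$m = 20$ ($m = \left(1 + 9\right) 2 = 10 \cdot 2 = 20$)
$\left(C{\left(B{\left(1,3 \right)},m \right)} + 1067\right)^{2} = \left(-38 + 1067\right)^{2} = 1029^{2} = 1058841$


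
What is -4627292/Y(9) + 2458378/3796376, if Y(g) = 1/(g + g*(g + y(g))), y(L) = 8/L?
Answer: -860780073166619/1898188 ≈ -4.5347e+8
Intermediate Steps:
Y(g) = 1/(g + g*(g + 8/g))
-4627292/Y(9) + 2458378/3796376 = -(37018336 + 41645628*(1 + 9)) + 2458378/3796376 = -4627292/(1/(8 + 9*10)) + 2458378*(1/3796376) = -4627292/(1/(8 + 90)) + 1229189/1898188 = -4627292/(1/98) + 1229189/1898188 = -4627292/1/98 + 1229189/1898188 = -4627292*98 + 1229189/1898188 = -453474616 + 1229189/1898188 = -860780073166619/1898188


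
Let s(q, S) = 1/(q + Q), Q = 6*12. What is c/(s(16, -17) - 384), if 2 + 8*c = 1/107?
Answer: 2343/3615637 ≈ 0.00064802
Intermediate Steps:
Q = 72
s(q, S) = 1/(72 + q) (s(q, S) = 1/(q + 72) = 1/(72 + q))
c = -213/856 (c = -¼ + (⅛)/107 = -¼ + (⅛)*(1/107) = -¼ + 1/856 = -213/856 ≈ -0.24883)
c/(s(16, -17) - 384) = -213/(856*(1/(72 + 16) - 384)) = -213/(856*(1/88 - 384)) = -213/(856*(-33791/88)) = -213/856*(-88/33791) = 2343/3615637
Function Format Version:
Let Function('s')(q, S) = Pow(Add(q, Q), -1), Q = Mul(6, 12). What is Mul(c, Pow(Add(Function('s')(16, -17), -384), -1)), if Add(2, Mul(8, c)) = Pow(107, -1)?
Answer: Rational(2343, 3615637) ≈ 0.00064802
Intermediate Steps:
Q = 72
Function('s')(q, S) = Pow(Add(72, q), -1) (Function('s')(q, S) = Pow(Add(q, 72), -1) = Pow(Add(72, q), -1))
c = Rational(-213, 856) (c = Add(Rational(-1, 4), Mul(Rational(1, 8), Pow(107, -1))) = Add(Rational(-1, 4), Mul(Rational(1, 8), Rational(1, 107))) = Add(Rational(-1, 4), Rational(1, 856)) = Rational(-213, 856) ≈ -0.24883)
Mul(c, Pow(Add(Function('s')(16, -17), -384), -1)) = Mul(Rational(-213, 856), Pow(Add(Pow(Add(72, 16), -1), -384), -1)) = Mul(Rational(-213, 856), Pow(Add(Pow(88, -1), -384), -1)) = Mul(Rational(-213, 856), Pow(Add(Rational(1, 88), -384), -1)) = Mul(Rational(-213, 856), Pow(Rational(-33791, 88), -1)) = Mul(Rational(-213, 856), Rational(-88, 33791)) = Rational(2343, 3615637)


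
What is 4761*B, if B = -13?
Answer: -61893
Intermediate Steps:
4761*B = 4761*(-13) = -61893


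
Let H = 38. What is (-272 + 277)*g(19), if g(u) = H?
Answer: 190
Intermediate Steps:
g(u) = 38
(-272 + 277)*g(19) = (-272 + 277)*38 = 5*38 = 190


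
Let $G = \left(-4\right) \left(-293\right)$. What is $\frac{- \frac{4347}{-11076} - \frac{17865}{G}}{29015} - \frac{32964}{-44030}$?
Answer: $\frac{7385276349933}{9871258781930} \approx 0.74816$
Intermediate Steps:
$G = 1172$
$\frac{- \frac{4347}{-11076} - \frac{17865}{G}}{29015} - \frac{32964}{-44030} = \frac{- \frac{4347}{-11076} - \frac{17865}{1172}}{29015} - \frac{32964}{-44030} = \left(\left(-4347\right) \left(- \frac{1}{11076}\right) - \frac{17865}{1172}\right) \frac{1}{29015} - - \frac{16482}{22015} = \left(\frac{1449}{3692} - \frac{17865}{1172}\right) \frac{1}{29015} + \frac{16482}{22015} = \left(- \frac{8032419}{540878}\right) \frac{1}{29015} + \frac{16482}{22015} = - \frac{8032419}{15693575170} + \frac{16482}{22015} = \frac{7385276349933}{9871258781930}$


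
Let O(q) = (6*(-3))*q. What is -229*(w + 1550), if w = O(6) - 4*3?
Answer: -327470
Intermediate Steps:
O(q) = -18*q
w = -120 (w = -18*6 - 4*3 = -108 - 12 = -120)
-229*(w + 1550) = -229*(-120 + 1550) = -229*1430 = -327470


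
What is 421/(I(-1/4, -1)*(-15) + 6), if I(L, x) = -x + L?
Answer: -1684/21 ≈ -80.190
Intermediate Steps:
I(L, x) = L - x
421/(I(-1/4, -1)*(-15) + 6) = 421/((-1/4 - 1*(-1))*(-15) + 6) = 421/((-1*1/4 + 1)*(-15) + 6) = 421/((-1/4 + 1)*(-15) + 6) = 421/((3/4)*(-15) + 6) = 421/(-45/4 + 6) = 421/(-21/4) = 421*(-4/21) = -1684/21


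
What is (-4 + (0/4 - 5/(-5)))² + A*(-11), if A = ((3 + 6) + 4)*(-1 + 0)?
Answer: 152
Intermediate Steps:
A = -13 (A = (9 + 4)*(-1) = 13*(-1) = -13)
(-4 + (0/4 - 5/(-5)))² + A*(-11) = (-4 + (0/4 - 5/(-5)))² - 13*(-11) = (-4 + (0*(¼) - 5*(-⅕)))² + 143 = (-4 + (0 + 1))² + 143 = (-4 + 1)² + 143 = (-3)² + 143 = 9 + 143 = 152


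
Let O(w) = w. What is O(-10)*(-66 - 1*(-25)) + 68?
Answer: 478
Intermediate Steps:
O(-10)*(-66 - 1*(-25)) + 68 = -10*(-66 - 1*(-25)) + 68 = -10*(-66 + 25) + 68 = -10*(-41) + 68 = 410 + 68 = 478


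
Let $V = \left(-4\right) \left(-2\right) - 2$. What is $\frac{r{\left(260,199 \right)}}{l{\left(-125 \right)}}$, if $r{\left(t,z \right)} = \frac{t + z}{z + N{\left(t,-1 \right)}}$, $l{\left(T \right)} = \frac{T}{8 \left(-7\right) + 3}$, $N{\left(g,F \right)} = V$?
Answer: $\frac{24327}{25625} \approx 0.94935$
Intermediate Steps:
$V = 6$ ($V = 8 - 2 = 6$)
$N{\left(g,F \right)} = 6$
$l{\left(T \right)} = - \frac{T}{53}$ ($l{\left(T \right)} = \frac{T}{-56 + 3} = \frac{T}{-53} = T \left(- \frac{1}{53}\right) = - \frac{T}{53}$)
$r{\left(t,z \right)} = \frac{t + z}{6 + z}$ ($r{\left(t,z \right)} = \frac{t + z}{z + 6} = \frac{t + z}{6 + z}$)
$\frac{r{\left(260,199 \right)}}{l{\left(-125 \right)}} = \frac{\frac{1}{6 + 199} \left(260 + 199\right)}{\left(- \frac{1}{53}\right) \left(-125\right)} = \frac{\frac{1}{205} \cdot 459}{\frac{125}{53}} = \frac{1}{205} \cdot 459 \cdot \frac{53}{125} = \frac{459}{205} \cdot \frac{53}{125} = \frac{24327}{25625}$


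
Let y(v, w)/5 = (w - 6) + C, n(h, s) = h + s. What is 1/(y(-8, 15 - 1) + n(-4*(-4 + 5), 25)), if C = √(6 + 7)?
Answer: 61/3396 - 5*√13/3396 ≈ 0.012654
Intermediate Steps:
C = √13 ≈ 3.6056
y(v, w) = -30 + 5*w + 5*√13 (y(v, w) = 5*((w - 6) + √13) = 5*((-6 + w) + √13) = 5*(-6 + w + √13) = -30 + 5*w + 5*√13)
1/(y(-8, 15 - 1) + n(-4*(-4 + 5), 25)) = 1/((-30 + 5*(15 - 1) + 5*√13) + (-4*(-4 + 5) + 25)) = 1/((-30 + 5*14 + 5*√13) + (-4*1 + 25)) = 1/((-30 + 70 + 5*√13) + (-4 + 25)) = 1/((40 + 5*√13) + 21) = 1/(61 + 5*√13)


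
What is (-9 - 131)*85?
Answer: -11900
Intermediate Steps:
(-9 - 131)*85 = -140*85 = -11900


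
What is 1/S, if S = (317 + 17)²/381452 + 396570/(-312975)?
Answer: -1989748995/1939303009 ≈ -1.0260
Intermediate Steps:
S = -1939303009/1989748995 (S = 334²*(1/381452) + 396570*(-1/312975) = 111556*(1/381452) - 26438/20865 = 27889/95363 - 26438/20865 = -1939303009/1989748995 ≈ -0.97465)
1/S = 1/(-1939303009/1989748995) = -1989748995/1939303009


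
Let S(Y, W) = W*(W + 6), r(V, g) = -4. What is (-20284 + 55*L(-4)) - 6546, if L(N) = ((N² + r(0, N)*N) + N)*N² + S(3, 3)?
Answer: -705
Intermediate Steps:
S(Y, W) = W*(6 + W)
L(N) = 27 + N²*(N² - 3*N) (L(N) = ((N² - 4*N) + N)*N² + 3*(6 + 3) = (N² - 3*N)*N² + 3*9 = N²*(N² - 3*N) + 27 = 27 + N²*(N² - 3*N))
(-20284 + 55*L(-4)) - 6546 = (-20284 + 55*(27 + (-4)⁴ - 3*(-4)³)) - 6546 = (-20284 + 55*(27 + 256 - 3*(-64))) - 6546 = (-20284 + 55*(27 + 256 + 192)) - 6546 = (-20284 + 55*475) - 6546 = (-20284 + 26125) - 6546 = 5841 - 6546 = -705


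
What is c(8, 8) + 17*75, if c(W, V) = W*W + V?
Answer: 1347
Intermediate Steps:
c(W, V) = V + W² (c(W, V) = W² + V = V + W²)
c(8, 8) + 17*75 = (8 + 8²) + 17*75 = (8 + 64) + 1275 = 72 + 1275 = 1347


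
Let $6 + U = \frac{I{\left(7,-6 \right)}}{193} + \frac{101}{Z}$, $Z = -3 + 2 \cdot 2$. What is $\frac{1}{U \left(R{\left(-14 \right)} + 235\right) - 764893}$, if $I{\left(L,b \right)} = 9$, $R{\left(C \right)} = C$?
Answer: $- \frac{193}{143570325} \approx -1.3443 \cdot 10^{-6}$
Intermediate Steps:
$Z = 1$ ($Z = -3 + 4 = 1$)
$U = \frac{18344}{193}$ ($U = -6 + \left(\frac{9}{193} + \frac{101}{1}\right) = -6 + \left(9 \cdot \frac{1}{193} + 101 \cdot 1\right) = -6 + \left(\frac{9}{193} + 101\right) = -6 + \frac{19502}{193} = \frac{18344}{193} \approx 95.047$)
$\frac{1}{U \left(R{\left(-14 \right)} + 235\right) - 764893} = \frac{1}{\frac{18344 \left(-14 + 235\right)}{193} - 764893} = \frac{1}{\frac{18344}{193} \cdot 221 - 764893} = \frac{1}{\frac{4054024}{193} - 764893} = \frac{1}{- \frac{143570325}{193}} = - \frac{193}{143570325}$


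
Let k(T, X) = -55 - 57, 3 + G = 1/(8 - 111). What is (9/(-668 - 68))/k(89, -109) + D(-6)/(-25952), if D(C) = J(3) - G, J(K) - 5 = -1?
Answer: -1108075/6885792256 ≈ -0.00016092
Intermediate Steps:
J(K) = 4 (J(K) = 5 - 1 = 4)
G = -310/103 (G = -3 + 1/(8 - 111) = -3 + 1/(-103) = -3 - 1/103 = -310/103 ≈ -3.0097)
D(C) = 722/103 (D(C) = 4 - 1*(-310/103) = 4 + 310/103 = 722/103)
k(T, X) = -112
(9/(-668 - 68))/k(89, -109) + D(-6)/(-25952) = (9/(-668 - 68))/(-112) + (722/103)/(-25952) = (9/(-736))*(-1/112) + (722/103)*(-1/25952) = (9*(-1/736))*(-1/112) - 361/1336528 = -9/736*(-1/112) - 361/1336528 = 9/82432 - 361/1336528 = -1108075/6885792256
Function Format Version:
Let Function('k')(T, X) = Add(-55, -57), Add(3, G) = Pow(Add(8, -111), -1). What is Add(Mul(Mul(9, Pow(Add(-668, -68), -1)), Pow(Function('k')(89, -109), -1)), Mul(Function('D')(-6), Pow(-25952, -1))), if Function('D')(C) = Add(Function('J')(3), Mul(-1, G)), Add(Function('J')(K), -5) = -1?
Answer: Rational(-1108075, 6885792256) ≈ -0.00016092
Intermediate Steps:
Function('J')(K) = 4 (Function('J')(K) = Add(5, -1) = 4)
G = Rational(-310, 103) (G = Add(-3, Pow(Add(8, -111), -1)) = Add(-3, Pow(-103, -1)) = Add(-3, Rational(-1, 103)) = Rational(-310, 103) ≈ -3.0097)
Function('D')(C) = Rational(722, 103) (Function('D')(C) = Add(4, Mul(-1, Rational(-310, 103))) = Add(4, Rational(310, 103)) = Rational(722, 103))
Function('k')(T, X) = -112
Add(Mul(Mul(9, Pow(Add(-668, -68), -1)), Pow(Function('k')(89, -109), -1)), Mul(Function('D')(-6), Pow(-25952, -1))) = Add(Mul(Mul(9, Pow(Add(-668, -68), -1)), Pow(-112, -1)), Mul(Rational(722, 103), Pow(-25952, -1))) = Add(Mul(Mul(9, Pow(-736, -1)), Rational(-1, 112)), Mul(Rational(722, 103), Rational(-1, 25952))) = Add(Mul(Mul(9, Rational(-1, 736)), Rational(-1, 112)), Rational(-361, 1336528)) = Add(Mul(Rational(-9, 736), Rational(-1, 112)), Rational(-361, 1336528)) = Add(Rational(9, 82432), Rational(-361, 1336528)) = Rational(-1108075, 6885792256)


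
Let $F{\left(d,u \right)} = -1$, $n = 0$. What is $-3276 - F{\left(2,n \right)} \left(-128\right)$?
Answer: $-3404$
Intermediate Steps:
$-3276 - F{\left(2,n \right)} \left(-128\right) = -3276 - \left(-1\right) \left(-128\right) = -3276 - 128 = -3404$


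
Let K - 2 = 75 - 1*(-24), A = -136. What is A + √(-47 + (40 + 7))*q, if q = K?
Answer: -136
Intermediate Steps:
K = 101 (K = 2 + (75 - 1*(-24)) = 2 + (75 + 24) = 2 + 99 = 101)
q = 101
A + √(-47 + (40 + 7))*q = -136 + √(-47 + (40 + 7))*101 = -136 + √(-47 + 47)*101 = -136 + √0*101 = -136 + 0*101 = -136 + 0 = -136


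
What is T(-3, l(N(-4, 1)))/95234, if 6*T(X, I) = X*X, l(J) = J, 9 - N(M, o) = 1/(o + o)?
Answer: 3/190468 ≈ 1.5751e-5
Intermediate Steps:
N(M, o) = 9 - 1/(2*o) (N(M, o) = 9 - 1/(o + o) = 9 - 1/(2*o))
T(X, I) = X**2/6 (T(X, I) = (X*X)/6 = X**2/6)
T(-3, l(N(-4, 1)))/95234 = ((1/6)*(-3)**2)/95234 = ((1/6)*9)*(1/95234) = (3/2)*(1/95234) = 3/190468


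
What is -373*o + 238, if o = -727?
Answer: 271409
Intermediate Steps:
-373*o + 238 = -373*(-727) + 238 = 271171 + 238 = 271409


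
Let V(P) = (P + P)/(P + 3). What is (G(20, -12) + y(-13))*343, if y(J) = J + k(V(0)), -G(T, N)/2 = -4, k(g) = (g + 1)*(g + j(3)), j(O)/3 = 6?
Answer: 4459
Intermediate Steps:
V(P) = 2*P/(3 + P) (V(P) = (2*P)/(3 + P) = 2*P/(3 + P))
j(O) = 18 (j(O) = 3*6 = 18)
k(g) = (1 + g)*(18 + g) (k(g) = (g + 1)*(g + 18) = (1 + g)*(18 + g))
G(T, N) = 8 (G(T, N) = -2*(-4) = 8)
y(J) = 18 + J (y(J) = J + (18 + (2*0/(3 + 0))**2 + 19*(2*0/(3 + 0))) = J + (18 + (2*0/3)**2 + 19*(2*0/3)) = J + (18 + (2*0*(1/3))**2 + 19*(2*0*(1/3))) = J + (18 + 0**2 + 19*0) = J + (18 + 0 + 0) = J + 18 = 18 + J)
(G(20, -12) + y(-13))*343 = (8 + (18 - 13))*343 = (8 + 5)*343 = 13*343 = 4459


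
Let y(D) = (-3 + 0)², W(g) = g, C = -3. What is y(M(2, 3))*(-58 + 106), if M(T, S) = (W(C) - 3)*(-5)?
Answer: 432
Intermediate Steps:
M(T, S) = 30 (M(T, S) = (-3 - 3)*(-5) = -6*(-5) = 30)
y(D) = 9 (y(D) = (-3)² = 9)
y(M(2, 3))*(-58 + 106) = 9*(-58 + 106) = 9*48 = 432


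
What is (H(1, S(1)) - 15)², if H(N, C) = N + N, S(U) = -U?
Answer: 169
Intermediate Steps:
H(N, C) = 2*N
(H(1, S(1)) - 15)² = (2*1 - 15)² = (2 - 15)² = (-13)² = 169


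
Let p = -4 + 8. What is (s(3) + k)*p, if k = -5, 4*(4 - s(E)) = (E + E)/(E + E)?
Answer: -5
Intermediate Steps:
s(E) = 15/4 (s(E) = 4 - (E + E)/(4*(E + E)) = 4 - 2*E/(4*(2*E)) = 4 - 2*E*1/(2*E)/4 = 4 - 1/4*1 = 4 - 1/4 = 15/4)
p = 4
(s(3) + k)*p = (15/4 - 5)*4 = -5/4*4 = -5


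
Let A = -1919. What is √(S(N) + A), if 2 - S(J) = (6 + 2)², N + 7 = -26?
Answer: I*√1981 ≈ 44.508*I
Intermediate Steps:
N = -33 (N = -7 - 26 = -33)
S(J) = -62 (S(J) = 2 - (6 + 2)² = 2 - 1*8² = 2 - 1*64 = 2 - 64 = -62)
√(S(N) + A) = √(-62 - 1919) = √(-1981) = I*√1981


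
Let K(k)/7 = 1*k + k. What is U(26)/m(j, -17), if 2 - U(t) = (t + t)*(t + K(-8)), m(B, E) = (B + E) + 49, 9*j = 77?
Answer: 40266/365 ≈ 110.32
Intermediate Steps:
K(k) = 14*k (K(k) = 7*(1*k + k) = 7*(k + k) = 7*(2*k) = 14*k)
j = 77/9 (j = (⅑)*77 = 77/9 ≈ 8.5556)
m(B, E) = 49 + B + E
U(t) = 2 - 2*t*(-112 + t) (U(t) = 2 - (t + t)*(t + 14*(-8)) = 2 - 2*t*(t - 112) = 2 - 2*t*(-112 + t))
U(26)/m(j, -17) = (2 - 2*26² + 224*26)/(49 + 77/9 - 17) = (2 - 2*676 + 5824)/(365/9) = (2 - 1352 + 5824)*(9/365) = 4474*(9/365) = 40266/365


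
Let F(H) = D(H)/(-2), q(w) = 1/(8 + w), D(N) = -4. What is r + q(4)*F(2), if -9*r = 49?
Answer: -95/18 ≈ -5.2778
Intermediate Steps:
r = -49/9 (r = -⅑*49 = -49/9 ≈ -5.4444)
F(H) = 2 (F(H) = -4/(-2) = -4*(-½) = 2)
r + q(4)*F(2) = -49/9 + 2/(8 + 4) = -49/9 + 2/12 = -49/9 + (1/12)*2 = -49/9 + ⅙ = -95/18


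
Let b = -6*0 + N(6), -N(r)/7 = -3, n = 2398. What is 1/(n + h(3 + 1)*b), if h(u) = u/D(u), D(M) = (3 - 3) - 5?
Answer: 5/11906 ≈ 0.00041996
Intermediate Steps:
N(r) = 21 (N(r) = -7*(-3) = 21)
b = 21 (b = -6*0 + 21 = 0 + 21 = 21)
D(M) = -5 (D(M) = 0 - 5 = -5)
h(u) = -u/5 (h(u) = u/(-5) = u*(-⅕) = -u/5)
1/(n + h(3 + 1)*b) = 1/(2398 - (3 + 1)/5*21) = 1/(2398 - ⅕*4*21) = 1/(2398 - ⅘*21) = 1/(2398 - 84/5) = 1/(11906/5) = 5/11906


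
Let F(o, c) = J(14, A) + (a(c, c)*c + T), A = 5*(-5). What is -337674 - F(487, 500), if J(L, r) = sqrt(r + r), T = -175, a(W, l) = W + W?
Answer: -837499 - 5*I*sqrt(2) ≈ -8.375e+5 - 7.0711*I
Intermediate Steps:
a(W, l) = 2*W
A = -25
J(L, r) = sqrt(2)*sqrt(r) (J(L, r) = sqrt(2*r) = sqrt(2)*sqrt(r))
F(o, c) = -175 + 2*c**2 + 5*I*sqrt(2) (F(o, c) = sqrt(2)*sqrt(-25) + ((2*c)*c - 175) = sqrt(2)*(5*I) + (2*c**2 - 175) = 5*I*sqrt(2) + (-175 + 2*c**2) = -175 + 2*c**2 + 5*I*sqrt(2))
-337674 - F(487, 500) = -337674 - (-175 + 2*500**2 + 5*I*sqrt(2)) = -337674 - (-175 + 2*250000 + 5*I*sqrt(2)) = -337674 - (-175 + 500000 + 5*I*sqrt(2)) = -337674 - (499825 + 5*I*sqrt(2)) = -337674 + (-499825 - 5*I*sqrt(2)) = -837499 - 5*I*sqrt(2)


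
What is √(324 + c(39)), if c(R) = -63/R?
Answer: √54483/13 ≈ 17.955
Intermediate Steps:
√(324 + c(39)) = √(324 - 63/39) = √(324 - 63*1/39) = √(324 - 21/13) = √(4191/13) = √54483/13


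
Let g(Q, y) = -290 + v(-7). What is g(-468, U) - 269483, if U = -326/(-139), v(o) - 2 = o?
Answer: -269778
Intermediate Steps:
v(o) = 2 + o
U = 326/139 (U = -326*(-1/139) = 326/139 ≈ 2.3453)
g(Q, y) = -295 (g(Q, y) = -290 + (2 - 7) = -290 - 5 = -295)
g(-468, U) - 269483 = -295 - 269483 = -269778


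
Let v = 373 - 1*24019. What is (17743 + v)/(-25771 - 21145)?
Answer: 5903/46916 ≈ 0.12582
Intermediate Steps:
v = -23646 (v = 373 - 24019 = -23646)
(17743 + v)/(-25771 - 21145) = (17743 - 23646)/(-25771 - 21145) = -5903/(-46916) = -5903*(-1/46916) = 5903/46916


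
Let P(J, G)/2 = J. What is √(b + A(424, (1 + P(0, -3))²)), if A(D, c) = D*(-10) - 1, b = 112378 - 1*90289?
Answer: 2*√4462 ≈ 133.60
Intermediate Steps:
P(J, G) = 2*J
b = 22089 (b = 112378 - 90289 = 22089)
A(D, c) = -1 - 10*D (A(D, c) = -10*D - 1 = -1 - 10*D)
√(b + A(424, (1 + P(0, -3))²)) = √(22089 + (-1 - 10*424)) = √(22089 + (-1 - 4240)) = √(22089 - 4241) = √17848 = 2*√4462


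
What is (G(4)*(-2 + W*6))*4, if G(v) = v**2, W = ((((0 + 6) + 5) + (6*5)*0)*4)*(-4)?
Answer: -67712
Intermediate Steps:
W = -176 (W = (((6 + 5) + 30*0)*4)*(-4) = ((11 + 0)*4)*(-4) = (11*4)*(-4) = 44*(-4) = -176)
(G(4)*(-2 + W*6))*4 = (4**2*(-2 - 176*6))*4 = (16*(-2 - 1056))*4 = (16*(-1058))*4 = -16928*4 = -67712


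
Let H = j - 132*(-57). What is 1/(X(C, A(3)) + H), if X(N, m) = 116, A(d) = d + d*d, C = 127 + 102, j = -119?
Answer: 1/7521 ≈ 0.00013296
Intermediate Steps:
C = 229
A(d) = d + d²
H = 7405 (H = -119 - 132*(-57) = -119 + 7524 = 7405)
1/(X(C, A(3)) + H) = 1/(116 + 7405) = 1/7521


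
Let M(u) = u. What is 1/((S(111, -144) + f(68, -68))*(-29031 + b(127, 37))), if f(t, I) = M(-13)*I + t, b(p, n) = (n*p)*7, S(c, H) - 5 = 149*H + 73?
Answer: -1/78885212 ≈ -1.2677e-8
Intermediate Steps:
S(c, H) = 78 + 149*H (S(c, H) = 5 + (149*H + 73) = 5 + (73 + 149*H) = 78 + 149*H)
b(p, n) = 7*n*p
f(t, I) = t - 13*I (f(t, I) = -13*I + t = t - 13*I)
1/((S(111, -144) + f(68, -68))*(-29031 + b(127, 37))) = 1/(((78 + 149*(-144)) + (68 - 13*(-68)))*(-29031 + 7*37*127)) = 1/(((78 - 21456) + (68 + 884))*(-29031 + 32893)) = 1/((-21378 + 952)*3862) = 1/(-20426*3862) = 1/(-78885212) = -1/78885212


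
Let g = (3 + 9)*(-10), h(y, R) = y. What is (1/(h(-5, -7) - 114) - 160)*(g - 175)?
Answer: 5617095/119 ≈ 47203.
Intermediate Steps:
g = -120 (g = 12*(-10) = -120)
(1/(h(-5, -7) - 114) - 160)*(g - 175) = (1/(-5 - 114) - 160)*(-120 - 175) = (1/(-119) - 160)*(-295) = (-1/119 - 160)*(-295) = -19041/119*(-295) = 5617095/119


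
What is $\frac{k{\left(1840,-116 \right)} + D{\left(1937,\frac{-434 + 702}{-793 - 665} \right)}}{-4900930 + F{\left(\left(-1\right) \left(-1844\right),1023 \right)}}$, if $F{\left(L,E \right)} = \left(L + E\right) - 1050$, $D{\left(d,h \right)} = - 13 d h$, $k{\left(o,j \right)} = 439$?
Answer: $- \frac{3694285}{3571453377} \approx -0.0010344$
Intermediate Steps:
$D{\left(d,h \right)} = - 13 d h$
$F{\left(L,E \right)} = -1050 + E + L$ ($F{\left(L,E \right)} = \left(E + L\right) - 1050 = -1050 + E + L$)
$\frac{k{\left(1840,-116 \right)} + D{\left(1937,\frac{-434 + 702}{-793 - 665} \right)}}{-4900930 + F{\left(\left(-1\right) \left(-1844\right),1023 \right)}} = \frac{439 - 25181 \frac{-434 + 702}{-793 - 665}}{-4900930 - -1817} = \frac{439 - 25181 \frac{268}{-1458}}{-4900930 + \left(-1050 + 1023 + 1844\right)} = \frac{439 - 25181 \cdot 268 \left(- \frac{1}{1458}\right)}{-4900930 + 1817} = \frac{439 - 25181 \left(- \frac{134}{729}\right)}{-4899113} = \left(439 + \frac{3374254}{729}\right) \left(- \frac{1}{4899113}\right) = \frac{3694285}{729} \left(- \frac{1}{4899113}\right) = - \frac{3694285}{3571453377}$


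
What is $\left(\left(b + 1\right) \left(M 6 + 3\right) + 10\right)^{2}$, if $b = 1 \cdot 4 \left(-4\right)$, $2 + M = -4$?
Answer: $255025$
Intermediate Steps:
$M = -6$ ($M = -2 - 4 = -6$)
$b = -16$ ($b = 4 \left(-4\right) = -16$)
$\left(\left(b + 1\right) \left(M 6 + 3\right) + 10\right)^{2} = \left(\left(-16 + 1\right) \left(\left(-6\right) 6 + 3\right) + 10\right)^{2} = \left(- 15 \left(-36 + 3\right) + 10\right)^{2} = \left(\left(-15\right) \left(-33\right) + 10\right)^{2} = \left(495 + 10\right)^{2} = 505^{2} = 255025$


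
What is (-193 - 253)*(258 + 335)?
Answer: -264478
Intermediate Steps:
(-193 - 253)*(258 + 335) = -446*593 = -264478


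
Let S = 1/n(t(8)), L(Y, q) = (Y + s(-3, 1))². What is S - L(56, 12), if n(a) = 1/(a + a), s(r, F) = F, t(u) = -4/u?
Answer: -3250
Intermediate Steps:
n(a) = 1/(2*a)
L(Y, q) = (1 + Y)² (L(Y, q) = (Y + 1)² = (1 + Y)²)
S = -1 (S = 1/(1/(2*((-4/8)))) = 1/(1/(2*((-4*⅛)))) = 1/(1/(2*(-½))) = 1/((½)*(-2)) = 1/(-1) = -1)
S - L(56, 12) = -1 - (1 + 56)² = -1 - 1*57² = -1 - 1*3249 = -1 - 3249 = -3250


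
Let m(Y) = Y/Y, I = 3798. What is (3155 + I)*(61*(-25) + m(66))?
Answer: -10596372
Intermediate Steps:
m(Y) = 1
(3155 + I)*(61*(-25) + m(66)) = (3155 + 3798)*(61*(-25) + 1) = 6953*(-1525 + 1) = 6953*(-1524) = -10596372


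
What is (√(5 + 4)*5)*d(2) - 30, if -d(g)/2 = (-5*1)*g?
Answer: 270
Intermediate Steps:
d(g) = 10*g (d(g) = -2*(-5*1)*g = -(-10)*g = 10*g)
(√(5 + 4)*5)*d(2) - 30 = (√(5 + 4)*5)*(10*2) - 30 = (√9*5)*20 - 30 = (3*5)*20 - 30 = 15*20 - 30 = 300 - 30 = 270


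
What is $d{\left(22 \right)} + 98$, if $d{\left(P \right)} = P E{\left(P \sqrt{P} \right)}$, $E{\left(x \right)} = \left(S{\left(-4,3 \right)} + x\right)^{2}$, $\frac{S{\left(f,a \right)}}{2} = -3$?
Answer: $235146 - 5808 \sqrt{22} \approx 2.079 \cdot 10^{5}$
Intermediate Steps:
$S{\left(f,a \right)} = -6$ ($S{\left(f,a \right)} = 2 \left(-3\right) = -6$)
$E{\left(x \right)} = \left(-6 + x\right)^{2}$
$d{\left(P \right)} = P \left(-6 + P^{\frac{3}{2}}\right)^{2}$ ($d{\left(P \right)} = P \left(-6 + P \sqrt{P}\right)^{2} = P \left(-6 + P^{\frac{3}{2}}\right)^{2}$)
$d{\left(22 \right)} + 98 = 22 \left(-6 + 22^{\frac{3}{2}}\right)^{2} + 98 = 22 \left(-6 + 22 \sqrt{22}\right)^{2} + 98 = 98 + 22 \left(-6 + 22 \sqrt{22}\right)^{2}$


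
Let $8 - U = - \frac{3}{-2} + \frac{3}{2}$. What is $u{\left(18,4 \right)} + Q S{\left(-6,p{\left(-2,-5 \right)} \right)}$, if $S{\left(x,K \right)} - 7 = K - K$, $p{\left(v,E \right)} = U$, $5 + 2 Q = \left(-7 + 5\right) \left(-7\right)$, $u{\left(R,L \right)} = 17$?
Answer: $\frac{97}{2} \approx 48.5$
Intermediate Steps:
$U = 5$ ($U = 8 - \left(- \frac{3}{-2} + \frac{3}{2}\right) = 8 - \left(\left(-3\right) \left(- \frac{1}{2}\right) + 3 \cdot \frac{1}{2}\right) = 8 - \left(\frac{3}{2} + \frac{3}{2}\right) = 8 - 3 = 5$)
$Q = \frac{9}{2}$ ($Q = - \frac{5}{2} + \frac{\left(-7 + 5\right) \left(-7\right)}{2} = - \frac{5}{2} + \frac{\left(-2\right) \left(-7\right)}{2} = - \frac{5}{2} + \frac{1}{2} \cdot 14 = - \frac{5}{2} + 7 = \frac{9}{2} \approx 4.5$)
$p{\left(v,E \right)} = 5$
$S{\left(x,K \right)} = 7$ ($S{\left(x,K \right)} = 7 + \left(K - K\right) = 7 + 0 = 7$)
$u{\left(18,4 \right)} + Q S{\left(-6,p{\left(-2,-5 \right)} \right)} = 17 + \frac{9}{2} \cdot 7 = 17 + \frac{63}{2} = \frac{97}{2}$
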